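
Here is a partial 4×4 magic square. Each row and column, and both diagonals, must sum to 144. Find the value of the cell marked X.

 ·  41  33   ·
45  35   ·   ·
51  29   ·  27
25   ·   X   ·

31

From row 3, 144 − (51 + 29 + 27) gives (3,3) = 37.
The remaining cell in column 1 is (1,1) = 144 − 121 = 23.
Column 2: 41 + 35 + 29 + ? = 144, so (4,2) = 39.
Main diagonal must total 144; the given cells sum to 95, so (4,4) = 49.
From row 1, 144 − (23 + 41 + 33) gives (1,4) = 47.
Row 4: 25 + 39 + 49 + ? = 144, so (4,3) = 31.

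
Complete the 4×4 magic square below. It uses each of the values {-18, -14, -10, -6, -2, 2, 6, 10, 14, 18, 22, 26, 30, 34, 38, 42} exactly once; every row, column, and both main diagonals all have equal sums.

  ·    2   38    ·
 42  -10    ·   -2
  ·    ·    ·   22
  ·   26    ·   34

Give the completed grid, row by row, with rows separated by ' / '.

14 2 38 -6 / 42 -10 18 -2 / -14 30 10 22 / 6 26 -18 34

The 16 entries sum to 192, so each line sums to 192/4 = 48.
Row 2: 42 + (-10) + (-2) + ? = 48, so (2,3) = 18.
Column 2 must total 48; the given cells sum to 18, so (3,2) = 30.
Column 4 must total 48; the given cells sum to 54, so (1,4) = -6.
From anti-diagonal, 48 − (-6 + 18 + 30) gives (4,1) = 6.
Row 1: 2 + 38 + (-6) + ? = 48, so (1,1) = 14.
Row 4 needs 48; the known cells sum to 66, so (4,3) = -18.
From column 1, 48 − (14 + 42 + 6) gives (3,1) = -14.
Column 3 needs 48; the known cells sum to 38, so (3,3) = 10.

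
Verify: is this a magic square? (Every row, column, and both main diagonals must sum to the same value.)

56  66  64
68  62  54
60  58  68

No — column 2 sums to 186 but column 1 sums to 184.

Row 1: 56 + 66 + 64 = 186.
Row 2: 68 + 62 + 54 = 184.
Row 3: 60 + 58 + 68 = 186.
Column 1: 56 + 68 + 60 = 184.
Column 2: 66 + 62 + 58 = 186.
Column 3: 64 + 54 + 68 = 186.
Main diagonal: 56 + 62 + 68 = 186.
Anti-diagonal: 64 + 62 + 60 = 186.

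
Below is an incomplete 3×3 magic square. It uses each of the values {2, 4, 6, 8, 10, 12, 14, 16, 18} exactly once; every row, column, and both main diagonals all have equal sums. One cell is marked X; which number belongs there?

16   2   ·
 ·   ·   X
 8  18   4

14

The 9 entries sum to 90, so each line sums to 90/3 = 30.
Row 1 must total 30; the given cells sum to 18, so (1,3) = 12.
The remaining cell in column 1 is (2,1) = 30 − 24 = 6.
From column 2, 30 − (2 + 18) gives (2,2) = 10.
Column 3 must total 30; the given cells sum to 16, so (2,3) = 14.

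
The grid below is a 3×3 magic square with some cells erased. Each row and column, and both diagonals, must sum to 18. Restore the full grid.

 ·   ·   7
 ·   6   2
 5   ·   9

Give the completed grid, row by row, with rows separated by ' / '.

3 8 7 / 10 6 2 / 5 4 9

Row 2 needs 18; the known cells sum to 8, so (2,1) = 10.
From row 3, 18 − (5 + 9) gives (3,2) = 4.
Using column 1: 10 + 5 + ? → (1,1) = 18 − 15 = 3.
The remaining cell in column 2 is (1,2) = 18 − 10 = 8.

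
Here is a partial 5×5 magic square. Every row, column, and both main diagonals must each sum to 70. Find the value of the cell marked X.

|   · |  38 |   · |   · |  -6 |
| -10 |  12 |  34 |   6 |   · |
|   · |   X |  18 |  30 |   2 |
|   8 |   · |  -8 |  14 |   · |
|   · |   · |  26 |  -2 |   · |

-4

From row 2, 70 − (-10 + 12 + 34 + 6) gives (2,5) = 28.
The remaining cell in column 3 is (1,3) = 70 − 70 = 0.
From column 4, 70 − (6 + 30 + 14 + (-2)) gives (1,4) = 22.
Row 1 must total 70; the given cells sum to 54, so (1,1) = 16.
From main diagonal, 70 − (16 + 12 + 18 + 14) gives (5,5) = 10.
Using column 5: -6 + 28 + 2 + 10 + ? → (4,5) = 70 − 34 = 36.
From row 4, 70 − (8 + (-8) + 14 + 36) gives (4,2) = 20.
Anti-diagonal: -6 + 6 + 18 + 20 + ? = 70, so (5,1) = 32.
Row 5: 32 + 26 + (-2) + 10 + ? = 70, so (5,2) = 4.
Using column 1: 16 + (-10) + 8 + 32 + ? → (3,1) = 70 − 46 = 24.
Column 2: 38 + 12 + 20 + 4 + ? = 70, so (3,2) = -4.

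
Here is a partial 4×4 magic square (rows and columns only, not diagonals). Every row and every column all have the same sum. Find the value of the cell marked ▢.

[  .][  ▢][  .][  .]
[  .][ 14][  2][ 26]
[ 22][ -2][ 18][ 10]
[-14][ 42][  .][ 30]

-6

Row 3 is complete and sums to 48; that is the magic constant.
Row 2: 14 + 2 + 26 + ? = 48, so (2,1) = 6.
Row 4 needs 48; the known cells sum to 58, so (4,3) = -10.
Column 1 needs 48; the known cells sum to 14, so (1,1) = 34.
Column 2 needs 48; the known cells sum to 54, so (1,2) = -6.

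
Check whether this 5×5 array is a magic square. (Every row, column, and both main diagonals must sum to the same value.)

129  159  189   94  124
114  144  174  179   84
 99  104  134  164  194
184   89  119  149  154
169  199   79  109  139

Row 1: 129 + 159 + 189 + 94 + 124 = 695.
Row 2: 114 + 144 + 174 + 179 + 84 = 695.
Row 3: 99 + 104 + 134 + 164 + 194 = 695.
Row 4: 184 + 89 + 119 + 149 + 154 = 695.
Row 5: 169 + 199 + 79 + 109 + 139 = 695.
Column 1: 129 + 114 + 99 + 184 + 169 = 695.
Column 2: 159 + 144 + 104 + 89 + 199 = 695.
Column 3: 189 + 174 + 134 + 119 + 79 = 695.
Column 4: 94 + 179 + 164 + 149 + 109 = 695.
Column 5: 124 + 84 + 194 + 154 + 139 = 695.
Main diagonal: 129 + 144 + 134 + 149 + 139 = 695.
Anti-diagonal: 124 + 179 + 134 + 89 + 169 = 695.
All lines sum to 695.

Yes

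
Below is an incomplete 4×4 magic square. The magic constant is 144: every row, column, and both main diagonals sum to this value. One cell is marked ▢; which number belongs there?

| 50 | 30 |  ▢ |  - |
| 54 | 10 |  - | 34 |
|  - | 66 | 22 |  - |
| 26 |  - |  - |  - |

58

From row 2, 144 − (54 + 10 + 34) gives (2,3) = 46.
Column 1 must total 144; the given cells sum to 130, so (3,1) = 14.
The remaining cell in column 2 is (4,2) = 144 − 106 = 38.
The remaining cell in main diagonal is (4,4) = 144 − 82 = 62.
Anti-diagonal must total 144; the given cells sum to 138, so (1,4) = 6.
From row 1, 144 − (50 + 30 + 6) gives (1,3) = 58.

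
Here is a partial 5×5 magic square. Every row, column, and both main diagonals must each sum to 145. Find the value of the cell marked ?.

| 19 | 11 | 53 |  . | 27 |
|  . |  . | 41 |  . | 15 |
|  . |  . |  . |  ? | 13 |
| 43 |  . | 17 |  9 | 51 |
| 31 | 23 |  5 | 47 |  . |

From row 1, 145 − (19 + 11 + 53 + 27) gives (1,4) = 35.
Row 4 must total 145; the given cells sum to 120, so (4,2) = 25.
Row 5: 31 + 23 + 5 + 47 + ? = 145, so (5,5) = 39.
The remaining cell in column 3 is (3,3) = 145 − 116 = 29.
Main diagonal needs 145; the known cells sum to 96, so (2,2) = 49.
Anti-diagonal must total 145; the given cells sum to 112, so (2,4) = 33.
Row 2 needs 145; the known cells sum to 138, so (2,1) = 7.
From column 1, 145 − (19 + 7 + 43 + 31) gives (3,1) = 45.
Column 2: 11 + 49 + 25 + 23 + ? = 145, so (3,2) = 37.
Column 4 needs 145; the known cells sum to 124, so (3,4) = 21.

21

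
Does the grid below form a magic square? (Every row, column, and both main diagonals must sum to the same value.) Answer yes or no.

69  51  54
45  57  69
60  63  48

No — row 1 sums to 174 but column 3 sums to 171.

Row 1: 69 + 51 + 54 = 174.
Row 2: 45 + 57 + 69 = 171.
Row 3: 60 + 63 + 48 = 171.
Column 1: 69 + 45 + 60 = 174.
Column 2: 51 + 57 + 63 = 171.
Column 3: 54 + 69 + 48 = 171.
Main diagonal: 69 + 57 + 48 = 174.
Anti-diagonal: 54 + 57 + 60 = 171.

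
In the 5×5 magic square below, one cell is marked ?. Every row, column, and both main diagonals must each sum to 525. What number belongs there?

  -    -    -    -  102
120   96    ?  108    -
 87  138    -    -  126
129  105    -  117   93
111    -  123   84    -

132

Row 4: 129 + 105 + 117 + 93 + ? = 525, so (4,3) = 81.
The remaining cell in column 1 is (1,1) = 525 − 447 = 78.
The remaining cell in anti-diagonal is (3,3) = 525 − 426 = 99.
The remaining cell in row 3 is (3,4) = 525 − 450 = 75.
The remaining cell in column 4 is (1,4) = 525 − 384 = 141.
Main diagonal: 78 + 96 + 99 + 117 + ? = 525, so (5,5) = 135.
Using row 5: 111 + 123 + 84 + 135 + ? → (5,2) = 525 − 453 = 72.
Column 2 must total 525; the given cells sum to 411, so (1,2) = 114.
Column 5 needs 525; the known cells sum to 456, so (2,5) = 69.
Row 1: 78 + 114 + 141 + 102 + ? = 525, so (1,3) = 90.
Using row 2: 120 + 96 + 108 + 69 + ? → (2,3) = 525 − 393 = 132.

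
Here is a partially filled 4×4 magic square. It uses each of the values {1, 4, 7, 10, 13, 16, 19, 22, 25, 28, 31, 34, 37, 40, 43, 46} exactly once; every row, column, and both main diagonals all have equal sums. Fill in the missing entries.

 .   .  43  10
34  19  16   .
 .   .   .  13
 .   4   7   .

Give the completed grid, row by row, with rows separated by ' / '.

1 40 43 10 / 34 19 16 25 / 22 31 28 13 / 37 4 7 46

The 16 entries sum to 376, so each line sums to 376/4 = 94.
Row 2 must total 94; the given cells sum to 69, so (2,4) = 25.
From column 3, 94 − (43 + 16 + 7) gives (3,3) = 28.
From column 4, 94 − (10 + 25 + 13) gives (4,4) = 46.
From main diagonal, 94 − (19 + 28 + 46) gives (1,1) = 1.
From row 1, 94 − (1 + 43 + 10) gives (1,2) = 40.
The remaining cell in row 4 is (4,1) = 94 − 57 = 37.
Using column 1: 1 + 34 + 37 + ? → (3,1) = 94 − 72 = 22.
Column 2 must total 94; the given cells sum to 63, so (3,2) = 31.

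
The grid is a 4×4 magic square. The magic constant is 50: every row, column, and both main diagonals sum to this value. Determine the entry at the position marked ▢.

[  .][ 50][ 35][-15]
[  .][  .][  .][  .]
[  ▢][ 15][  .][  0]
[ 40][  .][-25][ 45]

5

Row 1 needs 50; the known cells sum to 70, so (1,1) = -20.
The remaining cell in row 4 is (4,2) = 50 − 60 = -10.
From column 2, 50 − (50 + 15 + (-10)) gives (2,2) = -5.
Using column 4: -15 + 0 + 45 + ? → (2,4) = 50 − 30 = 20.
Using main diagonal: -20 + (-5) + 45 + ? → (3,3) = 50 − 20 = 30.
Anti-diagonal needs 50; the known cells sum to 40, so (2,3) = 10.
From row 2, 50 − (-5 + 10 + 20) gives (2,1) = 25.
The remaining cell in row 3 is (3,1) = 50 − 45 = 5.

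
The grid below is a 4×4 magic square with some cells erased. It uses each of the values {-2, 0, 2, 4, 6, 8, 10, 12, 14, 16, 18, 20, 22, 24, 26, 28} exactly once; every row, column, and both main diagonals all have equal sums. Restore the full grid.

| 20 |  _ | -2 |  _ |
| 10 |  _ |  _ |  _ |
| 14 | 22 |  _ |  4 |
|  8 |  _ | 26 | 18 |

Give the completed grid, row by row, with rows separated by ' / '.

The 16 entries sum to 208, so each line sums to 208/4 = 52.
Row 3 must total 52; the given cells sum to 40, so (3,3) = 12.
Row 4 needs 52; the known cells sum to 52, so (4,2) = 0.
Column 3: -2 + 12 + 26 + ? = 52, so (2,3) = 16.
The remaining cell in main diagonal is (2,2) = 52 − 50 = 2.
Anti-diagonal must total 52; the given cells sum to 46, so (1,4) = 6.
From row 1, 52 − (20 + (-2) + 6) gives (1,2) = 28.
Row 2 needs 52; the known cells sum to 28, so (2,4) = 24.

20 28 -2 6 / 10 2 16 24 / 14 22 12 4 / 8 0 26 18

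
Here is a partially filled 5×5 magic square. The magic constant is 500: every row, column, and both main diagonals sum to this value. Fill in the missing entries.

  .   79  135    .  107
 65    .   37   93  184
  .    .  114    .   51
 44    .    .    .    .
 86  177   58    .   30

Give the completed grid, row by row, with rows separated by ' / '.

Row 2 must total 500; the given cells sum to 379, so (2,2) = 121.
Using row 5: 86 + 177 + 58 + 30 + ? → (5,4) = 500 − 351 = 149.
From column 3, 500 − (135 + 37 + 114 + 58) gives (4,3) = 156.
Using column 5: 107 + 184 + 51 + 30 + ? → (4,5) = 500 − 372 = 128.
The remaining cell in anti-diagonal is (4,2) = 500 − 400 = 100.
The remaining cell in row 4 is (4,4) = 500 − 428 = 72.
From column 2, 500 − (79 + 121 + 100 + 177) gives (3,2) = 23.
Main diagonal must total 500; the given cells sum to 337, so (1,1) = 163.
Row 1 must total 500; the given cells sum to 484, so (1,4) = 16.
The remaining cell in column 1 is (3,1) = 500 − 358 = 142.
Using column 4: 16 + 93 + 72 + 149 + ? → (3,4) = 500 − 330 = 170.

163 79 135 16 107 / 65 121 37 93 184 / 142 23 114 170 51 / 44 100 156 72 128 / 86 177 58 149 30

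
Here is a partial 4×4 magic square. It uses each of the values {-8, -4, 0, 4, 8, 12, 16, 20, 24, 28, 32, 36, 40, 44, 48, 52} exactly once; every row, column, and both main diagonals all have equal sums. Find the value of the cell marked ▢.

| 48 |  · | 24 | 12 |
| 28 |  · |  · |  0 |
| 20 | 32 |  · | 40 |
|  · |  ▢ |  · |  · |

The 16 entries sum to 352, so each line sums to 352/4 = 88.
Row 1: 48 + 24 + 12 + ? = 88, so (1,2) = 4.
Row 3 needs 88; the known cells sum to 92, so (3,3) = -4.
Using column 1: 48 + 28 + 20 + ? → (4,1) = 88 − 96 = -8.
Column 4 must total 88; the given cells sum to 52, so (4,4) = 36.
Main diagonal must total 88; the given cells sum to 80, so (2,2) = 8.
Anti-diagonal: 12 + 32 + (-8) + ? = 88, so (2,3) = 52.
Using column 2: 4 + 8 + 32 + ? → (4,2) = 88 − 44 = 44.

44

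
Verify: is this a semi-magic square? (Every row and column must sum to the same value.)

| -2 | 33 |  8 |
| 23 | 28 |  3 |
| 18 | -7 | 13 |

Row 1: -2 + 33 + 8 = 39.
Row 2: 23 + 28 + 3 = 54.
Row 3: 18 + (-7) + 13 = 24.
Column 1: -2 + 23 + 18 = 39.
Column 2: 33 + 28 + (-7) = 54.
Column 3: 8 + 3 + 13 = 24.

No — column 1 sums to 39 but row 3 sums to 24.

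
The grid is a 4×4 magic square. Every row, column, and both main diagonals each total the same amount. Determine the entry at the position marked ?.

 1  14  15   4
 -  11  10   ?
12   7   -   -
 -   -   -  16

Row 1 is complete and sums to 34; that is the magic constant.
Column 2 needs 34; the known cells sum to 32, so (4,2) = 2.
Using main diagonal: 1 + 11 + 16 + ? → (3,3) = 34 − 28 = 6.
From anti-diagonal, 34 − (4 + 10 + 7) gives (4,1) = 13.
The remaining cell in row 3 is (3,4) = 34 − 25 = 9.
From row 4, 34 − (13 + 2 + 16) gives (4,3) = 3.
Column 1 needs 34; the known cells sum to 26, so (2,1) = 8.
The remaining cell in column 4 is (2,4) = 34 − 29 = 5.

5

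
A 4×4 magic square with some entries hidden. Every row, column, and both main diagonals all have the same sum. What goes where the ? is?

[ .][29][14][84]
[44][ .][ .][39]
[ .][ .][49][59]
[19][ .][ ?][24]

74

Column 4 is complete and sums to 206; that is the magic constant.
From row 1, 206 − (29 + 14 + 84) gives (1,1) = 79.
Column 1: 79 + 44 + 19 + ? = 206, so (3,1) = 64.
Main diagonal needs 206; the known cells sum to 152, so (2,2) = 54.
Row 2: 44 + 54 + 39 + ? = 206, so (2,3) = 69.
Row 3 must total 206; the given cells sum to 172, so (3,2) = 34.
Using column 2: 29 + 54 + 34 + ? → (4,2) = 206 − 117 = 89.
The remaining cell in column 3 is (4,3) = 206 − 132 = 74.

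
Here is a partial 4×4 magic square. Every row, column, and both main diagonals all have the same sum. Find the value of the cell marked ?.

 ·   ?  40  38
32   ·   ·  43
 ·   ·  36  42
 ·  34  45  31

Column 4 is complete and sums to 154; that is the magic constant.
The remaining cell in row 4 is (4,1) = 154 − 110 = 44.
Column 3: 40 + 36 + 45 + ? = 154, so (2,3) = 33.
Anti-diagonal: 38 + 33 + 44 + ? = 154, so (3,2) = 39.
Using row 2: 32 + 33 + 43 + ? → (2,2) = 154 − 108 = 46.
Row 3: 39 + 36 + 42 + ? = 154, so (3,1) = 37.
Using column 1: 32 + 37 + 44 + ? → (1,1) = 154 − 113 = 41.
Column 2 needs 154; the known cells sum to 119, so (1,2) = 35.

35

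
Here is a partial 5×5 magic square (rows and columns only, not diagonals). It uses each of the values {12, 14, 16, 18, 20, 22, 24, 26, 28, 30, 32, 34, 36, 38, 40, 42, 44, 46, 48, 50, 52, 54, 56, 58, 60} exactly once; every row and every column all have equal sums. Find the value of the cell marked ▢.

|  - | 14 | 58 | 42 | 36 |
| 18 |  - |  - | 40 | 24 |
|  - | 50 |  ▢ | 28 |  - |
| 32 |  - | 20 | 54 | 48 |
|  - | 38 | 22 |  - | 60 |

34

The 25 entries sum to 900, so each line sums to 900/5 = 180.
From row 1, 180 − (14 + 58 + 42 + 36) gives (1,1) = 30.
The remaining cell in row 4 is (4,2) = 180 − 154 = 26.
The remaining cell in column 2 is (2,2) = 180 − 128 = 52.
Using column 4: 42 + 40 + 28 + 54 + ? → (5,4) = 180 − 164 = 16.
From column 5, 180 − (36 + 24 + 48 + 60) gives (3,5) = 12.
Row 2: 18 + 52 + 40 + 24 + ? = 180, so (2,3) = 46.
Row 5: 38 + 22 + 16 + 60 + ? = 180, so (5,1) = 44.
Using column 1: 30 + 18 + 32 + 44 + ? → (3,1) = 180 − 124 = 56.
The remaining cell in column 3 is (3,3) = 180 − 146 = 34.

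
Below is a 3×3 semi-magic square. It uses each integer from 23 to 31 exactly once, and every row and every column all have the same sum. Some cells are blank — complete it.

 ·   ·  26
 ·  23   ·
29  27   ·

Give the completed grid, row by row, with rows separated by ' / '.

The entries are 23 through 31, which sum to 243, so each line sums to 243/3 = 81.
The remaining cell in row 3 is (3,3) = 81 − 56 = 25.
From column 2, 81 − (23 + 27) gives (1,2) = 31.
The remaining cell in column 3 is (2,3) = 81 − 51 = 30.
Row 1 must total 81; the given cells sum to 57, so (1,1) = 24.
Row 2: 23 + 30 + ? = 81, so (2,1) = 28.

24 31 26 / 28 23 30 / 29 27 25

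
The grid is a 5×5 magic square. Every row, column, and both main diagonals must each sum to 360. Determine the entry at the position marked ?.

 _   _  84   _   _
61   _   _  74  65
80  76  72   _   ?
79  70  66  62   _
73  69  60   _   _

64

Row 4: 79 + 70 + 66 + 62 + ? = 360, so (4,5) = 83.
Using column 1: 61 + 80 + 79 + 73 + ? → (1,1) = 360 − 293 = 67.
Using column 3: 84 + 72 + 66 + 60 + ? → (2,3) = 360 − 282 = 78.
Anti-diagonal needs 360; the known cells sum to 289, so (1,5) = 71.
Row 2: 61 + 78 + 74 + 65 + ? = 360, so (2,2) = 82.
Column 2 must total 360; the given cells sum to 297, so (1,2) = 63.
The remaining cell in main diagonal is (5,5) = 360 − 283 = 77.
Row 1: 67 + 63 + 84 + 71 + ? = 360, so (1,4) = 75.
Using row 5: 73 + 69 + 60 + 77 + ? → (5,4) = 360 − 279 = 81.
Using column 4: 75 + 74 + 62 + 81 + ? → (3,4) = 360 − 292 = 68.
Column 5 needs 360; the known cells sum to 296, so (3,5) = 64.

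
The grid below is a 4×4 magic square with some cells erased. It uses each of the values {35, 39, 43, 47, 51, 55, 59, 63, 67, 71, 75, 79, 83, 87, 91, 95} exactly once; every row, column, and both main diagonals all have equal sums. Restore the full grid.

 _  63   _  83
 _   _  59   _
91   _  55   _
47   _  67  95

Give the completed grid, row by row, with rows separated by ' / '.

The 16 entries sum to 1040, so each line sums to 1040/4 = 260.
Row 4: 47 + 67 + 95 + ? = 260, so (4,2) = 51.
From column 3, 260 − (59 + 55 + 67) gives (1,3) = 79.
Anti-diagonal needs 260; the known cells sum to 189, so (3,2) = 71.
Row 1 must total 260; the given cells sum to 225, so (1,1) = 35.
Using row 3: 91 + 71 + 55 + ? → (3,4) = 260 − 217 = 43.
Column 1 needs 260; the known cells sum to 173, so (2,1) = 87.
Column 2 must total 260; the given cells sum to 185, so (2,2) = 75.
Column 4: 83 + 43 + 95 + ? = 260, so (2,4) = 39.

35 63 79 83 / 87 75 59 39 / 91 71 55 43 / 47 51 67 95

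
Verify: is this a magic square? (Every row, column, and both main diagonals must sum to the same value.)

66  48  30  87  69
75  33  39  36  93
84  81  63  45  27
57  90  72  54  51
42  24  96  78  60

Row 1: 66 + 48 + 30 + 87 + 69 = 300.
Row 2: 75 + 33 + 39 + 36 + 93 = 276.
Row 3: 84 + 81 + 63 + 45 + 27 = 300.
Row 4: 57 + 90 + 72 + 54 + 51 = 324.
Row 5: 42 + 24 + 96 + 78 + 60 = 300.
Column 1: 66 + 75 + 84 + 57 + 42 = 324.
Column 2: 48 + 33 + 81 + 90 + 24 = 276.
Column 3: 30 + 39 + 63 + 72 + 96 = 300.
Column 4: 87 + 36 + 45 + 54 + 78 = 300.
Column 5: 69 + 93 + 27 + 51 + 60 = 300.
Main diagonal: 66 + 33 + 63 + 54 + 60 = 276.
Anti-diagonal: 69 + 36 + 63 + 90 + 42 = 300.

No — row 4 sums to 324 but column 2 sums to 276.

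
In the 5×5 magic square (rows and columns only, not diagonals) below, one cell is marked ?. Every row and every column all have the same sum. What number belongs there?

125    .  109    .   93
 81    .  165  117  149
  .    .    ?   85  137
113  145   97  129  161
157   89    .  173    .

Row 4 is complete and sums to 645; that is the magic constant.
Using row 2: 81 + 165 + 117 + 149 + ? → (2,2) = 645 − 512 = 133.
Using column 1: 125 + 81 + 113 + 157 + ? → (3,1) = 645 − 476 = 169.
From column 4, 645 − (117 + 85 + 129 + 173) gives (1,4) = 141.
Using column 5: 93 + 149 + 137 + 161 + ? → (5,5) = 645 − 540 = 105.
Using row 1: 125 + 109 + 141 + 93 + ? → (1,2) = 645 − 468 = 177.
Row 5 must total 645; the given cells sum to 524, so (5,3) = 121.
Column 2 must total 645; the given cells sum to 544, so (3,2) = 101.
Column 3: 109 + 165 + 97 + 121 + ? = 645, so (3,3) = 153.

153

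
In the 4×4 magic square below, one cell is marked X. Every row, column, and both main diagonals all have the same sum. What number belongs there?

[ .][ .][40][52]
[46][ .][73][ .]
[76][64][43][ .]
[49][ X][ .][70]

Anti-diagonal is complete and sums to 238; that is the magic constant.
The remaining cell in row 3 is (3,4) = 238 − 183 = 55.
Column 1 needs 238; the known cells sum to 171, so (1,1) = 67.
Column 3 needs 238; the known cells sum to 156, so (4,3) = 82.
Column 4 needs 238; the known cells sum to 177, so (2,4) = 61.
Main diagonal: 67 + 43 + 70 + ? = 238, so (2,2) = 58.
The remaining cell in row 1 is (1,2) = 238 − 159 = 79.
Using row 4: 49 + 82 + 70 + ? → (4,2) = 238 − 201 = 37.

37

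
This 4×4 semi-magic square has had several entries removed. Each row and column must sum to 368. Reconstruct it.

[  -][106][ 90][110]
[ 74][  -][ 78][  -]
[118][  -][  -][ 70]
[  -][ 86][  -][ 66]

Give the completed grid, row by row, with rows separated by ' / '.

62 106 90 110 / 74 94 78 122 / 118 82 98 70 / 114 86 102 66

From row 1, 368 − (106 + 90 + 110) gives (1,1) = 62.
From column 1, 368 − (62 + 74 + 118) gives (4,1) = 114.
Using column 4: 110 + 70 + 66 + ? → (2,4) = 368 − 246 = 122.
Row 2 needs 368; the known cells sum to 274, so (2,2) = 94.
The remaining cell in row 4 is (4,3) = 368 − 266 = 102.
Column 2 needs 368; the known cells sum to 286, so (3,2) = 82.
Column 3: 90 + 78 + 102 + ? = 368, so (3,3) = 98.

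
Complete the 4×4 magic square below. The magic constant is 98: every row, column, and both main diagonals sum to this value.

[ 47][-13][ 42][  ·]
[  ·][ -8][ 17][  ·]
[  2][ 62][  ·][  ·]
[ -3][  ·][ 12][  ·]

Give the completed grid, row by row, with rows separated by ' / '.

Row 1: 47 + (-13) + 42 + ? = 98, so (1,4) = 22.
Column 1 must total 98; the given cells sum to 46, so (2,1) = 52.
Column 2 needs 98; the known cells sum to 41, so (4,2) = 57.
Column 3: 42 + 17 + 12 + ? = 98, so (3,3) = 27.
Main diagonal needs 98; the known cells sum to 66, so (4,4) = 32.
From row 2, 98 − (52 + (-8) + 17) gives (2,4) = 37.
From row 3, 98 − (2 + 62 + 27) gives (3,4) = 7.

47 -13 42 22 / 52 -8 17 37 / 2 62 27 7 / -3 57 12 32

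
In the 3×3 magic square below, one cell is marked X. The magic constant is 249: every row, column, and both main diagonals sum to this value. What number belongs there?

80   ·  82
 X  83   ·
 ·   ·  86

From row 1, 249 − (80 + 82) gives (1,2) = 87.
The remaining cell in column 2 is (3,2) = 249 − 170 = 79.
The remaining cell in column 3 is (2,3) = 249 − 168 = 81.
Anti-diagonal must total 249; the given cells sum to 165, so (3,1) = 84.
Row 2: 83 + 81 + ? = 249, so (2,1) = 85.

85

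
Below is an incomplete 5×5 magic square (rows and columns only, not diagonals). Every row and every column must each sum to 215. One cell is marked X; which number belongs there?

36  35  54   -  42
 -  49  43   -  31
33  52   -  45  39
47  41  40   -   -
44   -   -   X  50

51

Row 1 must total 215; the given cells sum to 167, so (1,4) = 48.
Using row 3: 33 + 52 + 45 + 39 + ? → (3,3) = 215 − 169 = 46.
Column 1 must total 215; the given cells sum to 160, so (2,1) = 55.
Column 2 needs 215; the known cells sum to 177, so (5,2) = 38.
Column 3 must total 215; the given cells sum to 183, so (5,3) = 32.
Column 5: 42 + 31 + 39 + 50 + ? = 215, so (4,5) = 53.
From row 2, 215 − (55 + 49 + 43 + 31) gives (2,4) = 37.
Using row 4: 47 + 41 + 40 + 53 + ? → (4,4) = 215 − 181 = 34.
From row 5, 215 − (44 + 38 + 32 + 50) gives (5,4) = 51.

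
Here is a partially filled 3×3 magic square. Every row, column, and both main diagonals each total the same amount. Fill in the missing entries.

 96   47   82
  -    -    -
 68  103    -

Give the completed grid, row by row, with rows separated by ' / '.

Row 1 is already complete: 96 + 47 + 82 = 225, so that is the magic constant.
The remaining cell in row 3 is (3,3) = 225 − 171 = 54.
Using column 1: 96 + 68 + ? → (2,1) = 225 − 164 = 61.
Column 2 needs 225; the known cells sum to 150, so (2,2) = 75.
Column 3 must total 225; the given cells sum to 136, so (2,3) = 89.

96 47 82 / 61 75 89 / 68 103 54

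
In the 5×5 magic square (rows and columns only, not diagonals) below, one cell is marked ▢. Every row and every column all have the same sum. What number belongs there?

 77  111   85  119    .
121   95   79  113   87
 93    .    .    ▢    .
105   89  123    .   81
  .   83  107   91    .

Row 2 is complete and sums to 495; that is the magic constant.
From row 1, 495 − (77 + 111 + 85 + 119) gives (1,5) = 103.
The remaining cell in row 4 is (4,4) = 495 − 398 = 97.
Column 1 needs 495; the known cells sum to 396, so (5,1) = 99.
The remaining cell in column 2 is (3,2) = 495 − 378 = 117.
From column 3, 495 − (85 + 79 + 123 + 107) gives (3,3) = 101.
Column 4 needs 495; the known cells sum to 420, so (3,4) = 75.

75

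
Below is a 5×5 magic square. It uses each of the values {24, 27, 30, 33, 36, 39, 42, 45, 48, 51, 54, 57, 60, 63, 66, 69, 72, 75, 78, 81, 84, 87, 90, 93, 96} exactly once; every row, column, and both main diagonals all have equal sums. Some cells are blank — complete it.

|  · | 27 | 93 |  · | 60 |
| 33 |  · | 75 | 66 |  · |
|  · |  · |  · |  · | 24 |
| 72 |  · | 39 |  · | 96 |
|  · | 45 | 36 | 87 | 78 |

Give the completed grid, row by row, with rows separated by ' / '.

The 25 entries sum to 1500, so each line sums to 1500/5 = 300.
Row 5 must total 300; the given cells sum to 246, so (5,1) = 54.
Column 3: 93 + 75 + 39 + 36 + ? = 300, so (3,3) = 57.
Column 5 needs 300; the known cells sum to 258, so (2,5) = 42.
Anti-diagonal: 60 + 66 + 57 + 54 + ? = 300, so (4,2) = 63.
The remaining cell in row 2 is (2,2) = 300 − 216 = 84.
From row 4, 300 − (72 + 63 + 39 + 96) gives (4,4) = 30.
Column 2: 27 + 84 + 63 + 45 + ? = 300, so (3,2) = 81.
Main diagonal must total 300; the given cells sum to 249, so (1,1) = 51.
Row 1: 51 + 27 + 93 + 60 + ? = 300, so (1,4) = 69.
Using column 1: 51 + 33 + 72 + 54 + ? → (3,1) = 300 − 210 = 90.
Using column 4: 69 + 66 + 30 + 87 + ? → (3,4) = 300 − 252 = 48.

51 27 93 69 60 / 33 84 75 66 42 / 90 81 57 48 24 / 72 63 39 30 96 / 54 45 36 87 78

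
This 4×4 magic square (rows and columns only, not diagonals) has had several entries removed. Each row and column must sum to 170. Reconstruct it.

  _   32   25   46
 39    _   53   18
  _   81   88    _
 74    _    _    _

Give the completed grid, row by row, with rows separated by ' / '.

Row 1 needs 170; the known cells sum to 103, so (1,1) = 67.
From row 2, 170 − (39 + 53 + 18) gives (2,2) = 60.
Column 1 must total 170; the given cells sum to 180, so (3,1) = -10.
Column 2 needs 170; the known cells sum to 173, so (4,2) = -3.
From column 3, 170 − (25 + 53 + 88) gives (4,3) = 4.
Row 3 needs 170; the known cells sum to 159, so (3,4) = 11.
The remaining cell in row 4 is (4,4) = 170 − 75 = 95.

67 32 25 46 / 39 60 53 18 / -10 81 88 11 / 74 -3 4 95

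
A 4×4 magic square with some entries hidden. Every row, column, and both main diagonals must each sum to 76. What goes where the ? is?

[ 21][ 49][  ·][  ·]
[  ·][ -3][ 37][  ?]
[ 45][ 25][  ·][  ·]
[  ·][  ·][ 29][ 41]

Column 2: 49 + (-3) + 25 + ? = 76, so (4,2) = 5.
Main diagonal must total 76; the given cells sum to 59, so (3,3) = 17.
From row 3, 76 − (45 + 25 + 17) gives (3,4) = -11.
Row 4 must total 76; the given cells sum to 75, so (4,1) = 1.
From column 1, 76 − (21 + 45 + 1) gives (2,1) = 9.
From column 3, 76 − (37 + 17 + 29) gives (1,3) = -7.
Anti-diagonal must total 76; the given cells sum to 63, so (1,4) = 13.
Using row 2: 9 + (-3) + 37 + ? → (2,4) = 76 − 43 = 33.

33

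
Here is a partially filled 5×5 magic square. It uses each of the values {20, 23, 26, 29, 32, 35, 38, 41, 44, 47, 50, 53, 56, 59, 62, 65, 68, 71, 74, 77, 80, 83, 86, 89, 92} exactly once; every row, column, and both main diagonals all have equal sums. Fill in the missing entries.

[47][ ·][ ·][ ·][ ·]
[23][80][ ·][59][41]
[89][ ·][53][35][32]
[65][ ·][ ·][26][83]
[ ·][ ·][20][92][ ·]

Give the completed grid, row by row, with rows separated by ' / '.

The 25 entries sum to 1400, so each line sums to 1400/5 = 280.
Row 2 must total 280; the given cells sum to 203, so (2,3) = 77.
Row 3 needs 280; the known cells sum to 209, so (3,2) = 71.
Using column 1: 47 + 23 + 89 + 65 + ? → (5,1) = 280 − 224 = 56.
Column 4: 59 + 35 + 26 + 92 + ? = 280, so (1,4) = 68.
Main diagonal needs 280; the known cells sum to 206, so (5,5) = 74.
The remaining cell in row 5 is (5,2) = 280 − 242 = 38.
Using column 5: 41 + 32 + 83 + 74 + ? → (1,5) = 280 − 230 = 50.
Anti-diagonal needs 280; the known cells sum to 218, so (4,2) = 62.
Row 4 must total 280; the given cells sum to 236, so (4,3) = 44.
Using column 2: 80 + 71 + 62 + 38 + ? → (1,2) = 280 − 251 = 29.
Column 3 needs 280; the known cells sum to 194, so (1,3) = 86.

47 29 86 68 50 / 23 80 77 59 41 / 89 71 53 35 32 / 65 62 44 26 83 / 56 38 20 92 74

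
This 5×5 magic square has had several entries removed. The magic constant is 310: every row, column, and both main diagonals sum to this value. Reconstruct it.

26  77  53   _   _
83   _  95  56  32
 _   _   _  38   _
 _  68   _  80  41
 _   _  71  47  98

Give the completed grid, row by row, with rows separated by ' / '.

26 77 53 89 65 / 83 44 95 56 32 / 50 86 62 38 74 / 92 68 29 80 41 / 59 35 71 47 98

Using row 2: 83 + 95 + 56 + 32 + ? → (2,2) = 310 − 266 = 44.
The remaining cell in column 4 is (1,4) = 310 − 221 = 89.
From main diagonal, 310 − (26 + 44 + 80 + 98) gives (3,3) = 62.
Row 1: 26 + 77 + 53 + 89 + ? = 310, so (1,5) = 65.
Column 3 needs 310; the known cells sum to 281, so (4,3) = 29.
Using column 5: 65 + 32 + 41 + 98 + ? → (3,5) = 310 − 236 = 74.
Anti-diagonal needs 310; the known cells sum to 251, so (5,1) = 59.
Row 4: 68 + 29 + 80 + 41 + ? = 310, so (4,1) = 92.
Row 5: 59 + 71 + 47 + 98 + ? = 310, so (5,2) = 35.
Column 1 must total 310; the given cells sum to 260, so (3,1) = 50.
Using column 2: 77 + 44 + 68 + 35 + ? → (3,2) = 310 − 224 = 86.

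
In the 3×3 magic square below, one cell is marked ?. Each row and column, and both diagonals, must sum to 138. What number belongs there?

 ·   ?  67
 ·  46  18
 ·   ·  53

Row 2 needs 138; the known cells sum to 64, so (2,1) = 74.
The remaining cell in main diagonal is (1,1) = 138 − 99 = 39.
Anti-diagonal needs 138; the known cells sum to 113, so (3,1) = 25.
The remaining cell in row 1 is (1,2) = 138 − 106 = 32.

32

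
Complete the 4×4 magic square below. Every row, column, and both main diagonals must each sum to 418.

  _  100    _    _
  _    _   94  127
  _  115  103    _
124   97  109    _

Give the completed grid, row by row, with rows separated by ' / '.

121 100 112 85 / 91 106 94 127 / 82 115 103 118 / 124 97 109 88

Row 4 needs 418; the known cells sum to 330, so (4,4) = 88.
Using column 2: 100 + 115 + 97 + ? → (2,2) = 418 − 312 = 106.
Column 3 needs 418; the known cells sum to 306, so (1,3) = 112.
Main diagonal must total 418; the given cells sum to 297, so (1,1) = 121.
Anti-diagonal: 94 + 115 + 124 + ? = 418, so (1,4) = 85.
Row 2 needs 418; the known cells sum to 327, so (2,1) = 91.
Column 1 must total 418; the given cells sum to 336, so (3,1) = 82.
The remaining cell in column 4 is (3,4) = 418 − 300 = 118.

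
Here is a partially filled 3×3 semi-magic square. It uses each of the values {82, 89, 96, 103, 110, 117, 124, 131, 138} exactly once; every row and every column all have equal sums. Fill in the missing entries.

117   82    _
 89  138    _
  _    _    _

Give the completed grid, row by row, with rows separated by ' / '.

117 82 131 / 89 138 103 / 124 110 96

The 9 entries sum to 990, so each line sums to 990/3 = 330.
Row 1 needs 330; the known cells sum to 199, so (1,3) = 131.
Row 2 must total 330; the given cells sum to 227, so (2,3) = 103.
Using column 1: 117 + 89 + ? → (3,1) = 330 − 206 = 124.
From column 2, 330 − (82 + 138) gives (3,2) = 110.
Column 3 needs 330; the known cells sum to 234, so (3,3) = 96.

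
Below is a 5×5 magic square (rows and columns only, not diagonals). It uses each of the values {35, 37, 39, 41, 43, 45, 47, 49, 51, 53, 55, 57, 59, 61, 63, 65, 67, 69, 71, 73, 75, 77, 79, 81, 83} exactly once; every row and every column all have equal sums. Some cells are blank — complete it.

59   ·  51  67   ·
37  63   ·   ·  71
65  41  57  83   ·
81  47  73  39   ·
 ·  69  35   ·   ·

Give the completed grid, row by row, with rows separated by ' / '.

59 75 51 67 43 / 37 63 79 45 71 / 65 41 57 83 49 / 81 47 73 39 55 / 53 69 35 61 77

The 25 entries sum to 1475, so each line sums to 1475/5 = 295.
From row 3, 295 − (65 + 41 + 57 + 83) gives (3,5) = 49.
Row 4 needs 295; the known cells sum to 240, so (4,5) = 55.
From column 1, 295 − (59 + 37 + 65 + 81) gives (5,1) = 53.
From column 2, 295 − (63 + 41 + 47 + 69) gives (1,2) = 75.
The remaining cell in column 3 is (2,3) = 295 − 216 = 79.
From row 1, 295 − (59 + 75 + 51 + 67) gives (1,5) = 43.
Row 2 needs 295; the known cells sum to 250, so (2,4) = 45.
Using column 4: 67 + 45 + 83 + 39 + ? → (5,4) = 295 − 234 = 61.
Column 5 must total 295; the given cells sum to 218, so (5,5) = 77.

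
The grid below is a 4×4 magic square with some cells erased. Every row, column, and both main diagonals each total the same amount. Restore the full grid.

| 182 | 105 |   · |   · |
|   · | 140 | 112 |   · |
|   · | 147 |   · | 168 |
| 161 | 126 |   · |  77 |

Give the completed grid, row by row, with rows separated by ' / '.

182 105 133 98 / 91 140 112 175 / 84 147 119 168 / 161 126 154 77

Column 2 is already complete: 105 + 140 + 147 + 126 = 518, so that is the magic constant.
Row 4 needs 518; the known cells sum to 364, so (4,3) = 154.
From main diagonal, 518 − (182 + 140 + 77) gives (3,3) = 119.
Anti-diagonal: 112 + 147 + 161 + ? = 518, so (1,4) = 98.
Using row 1: 182 + 105 + 98 + ? → (1,3) = 518 − 385 = 133.
Row 3: 147 + 119 + 168 + ? = 518, so (3,1) = 84.
Column 1: 182 + 84 + 161 + ? = 518, so (2,1) = 91.
Column 4 needs 518; the known cells sum to 343, so (2,4) = 175.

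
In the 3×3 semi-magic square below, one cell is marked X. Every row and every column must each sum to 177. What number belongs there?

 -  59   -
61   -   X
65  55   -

Row 3 needs 177; the known cells sum to 120, so (3,3) = 57.
The remaining cell in column 1 is (1,1) = 177 − 126 = 51.
Column 2 needs 177; the known cells sum to 114, so (2,2) = 63.
Using row 1: 51 + 59 + ? → (1,3) = 177 − 110 = 67.
From row 2, 177 − (61 + 63) gives (2,3) = 53.

53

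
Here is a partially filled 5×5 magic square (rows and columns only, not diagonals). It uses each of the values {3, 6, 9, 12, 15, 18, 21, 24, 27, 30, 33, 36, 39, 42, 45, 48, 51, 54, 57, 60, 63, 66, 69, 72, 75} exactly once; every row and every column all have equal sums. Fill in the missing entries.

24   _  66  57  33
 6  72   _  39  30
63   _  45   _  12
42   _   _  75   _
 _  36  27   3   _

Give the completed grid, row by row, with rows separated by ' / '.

24 15 66 57 33 / 6 72 48 39 30 / 63 54 45 21 12 / 42 18 9 75 51 / 60 36 27 3 69

The 25 entries sum to 975, so each line sums to 975/5 = 195.
Row 1 needs 195; the known cells sum to 180, so (1,2) = 15.
Row 2: 6 + 72 + 39 + 30 + ? = 195, so (2,3) = 48.
From column 1, 195 − (24 + 6 + 63 + 42) gives (5,1) = 60.
Column 3: 66 + 48 + 45 + 27 + ? = 195, so (4,3) = 9.
Using column 4: 57 + 39 + 75 + 3 + ? → (3,4) = 195 − 174 = 21.
Row 3 needs 195; the known cells sum to 141, so (3,2) = 54.
From row 5, 195 − (60 + 36 + 27 + 3) gives (5,5) = 69.
Column 2 must total 195; the given cells sum to 177, so (4,2) = 18.
From column 5, 195 − (33 + 30 + 12 + 69) gives (4,5) = 51.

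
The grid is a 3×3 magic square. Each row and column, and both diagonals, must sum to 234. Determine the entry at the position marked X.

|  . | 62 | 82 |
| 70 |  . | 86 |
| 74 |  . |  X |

66

Row 1: 62 + 82 + ? = 234, so (1,1) = 90.
Row 2 needs 234; the known cells sum to 156, so (2,2) = 78.
The remaining cell in column 2 is (3,2) = 234 − 140 = 94.
Column 3 must total 234; the given cells sum to 168, so (3,3) = 66.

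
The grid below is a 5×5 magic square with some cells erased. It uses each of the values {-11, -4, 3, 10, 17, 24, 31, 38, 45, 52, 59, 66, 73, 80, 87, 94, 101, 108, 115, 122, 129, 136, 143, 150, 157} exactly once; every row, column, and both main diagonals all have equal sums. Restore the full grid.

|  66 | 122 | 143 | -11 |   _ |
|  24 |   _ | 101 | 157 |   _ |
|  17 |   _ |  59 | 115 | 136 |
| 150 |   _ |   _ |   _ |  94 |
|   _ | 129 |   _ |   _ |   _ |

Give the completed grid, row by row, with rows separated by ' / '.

The 25 entries sum to 1825, so each line sums to 1825/5 = 365.
Using row 1: 66 + 122 + 143 + (-11) + ? → (1,5) = 365 − 320 = 45.
Row 3 must total 365; the given cells sum to 327, so (3,2) = 38.
Column 1 must total 365; the given cells sum to 257, so (5,1) = 108.
The remaining cell in anti-diagonal is (4,2) = 365 − 369 = -4.
From column 2, 365 − (122 + 38 + (-4) + 129) gives (2,2) = 80.
Row 2 must total 365; the given cells sum to 362, so (2,5) = 3.
The remaining cell in column 5 is (5,5) = 365 − 278 = 87.
Main diagonal needs 365; the known cells sum to 292, so (4,4) = 73.
From row 4, 365 − (150 + (-4) + 73 + 94) gives (4,3) = 52.
Column 3 must total 365; the given cells sum to 355, so (5,3) = 10.
Column 4: -11 + 157 + 115 + 73 + ? = 365, so (5,4) = 31.

66 122 143 -11 45 / 24 80 101 157 3 / 17 38 59 115 136 / 150 -4 52 73 94 / 108 129 10 31 87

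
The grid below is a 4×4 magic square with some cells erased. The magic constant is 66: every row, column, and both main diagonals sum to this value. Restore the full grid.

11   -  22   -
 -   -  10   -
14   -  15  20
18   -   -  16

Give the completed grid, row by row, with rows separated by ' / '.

11 12 22 21 / 23 24 10 9 / 14 17 15 20 / 18 13 19 16

Using row 3: 14 + 15 + 20 + ? → (3,2) = 66 − 49 = 17.
Column 1: 11 + 14 + 18 + ? = 66, so (2,1) = 23.
Column 3: 22 + 10 + 15 + ? = 66, so (4,3) = 19.
From main diagonal, 66 − (11 + 15 + 16) gives (2,2) = 24.
Anti-diagonal must total 66; the given cells sum to 45, so (1,4) = 21.
Row 1: 11 + 22 + 21 + ? = 66, so (1,2) = 12.
From row 2, 66 − (23 + 24 + 10) gives (2,4) = 9.
Using row 4: 18 + 19 + 16 + ? → (4,2) = 66 − 53 = 13.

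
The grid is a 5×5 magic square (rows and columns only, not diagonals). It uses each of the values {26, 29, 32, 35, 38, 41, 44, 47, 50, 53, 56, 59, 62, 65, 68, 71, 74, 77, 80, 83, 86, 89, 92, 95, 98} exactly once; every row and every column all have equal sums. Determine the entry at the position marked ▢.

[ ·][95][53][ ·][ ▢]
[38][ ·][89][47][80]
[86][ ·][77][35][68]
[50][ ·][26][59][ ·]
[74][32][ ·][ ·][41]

29

The 25 entries sum to 1550, so each line sums to 1550/5 = 310.
Row 2 must total 310; the given cells sum to 254, so (2,2) = 56.
Row 3: 86 + 77 + 35 + 68 + ? = 310, so (3,2) = 44.
Column 1: 38 + 86 + 50 + 74 + ? = 310, so (1,1) = 62.
From column 2, 310 − (95 + 56 + 44 + 32) gives (4,2) = 83.
The remaining cell in column 3 is (5,3) = 310 − 245 = 65.
Row 4: 50 + 83 + 26 + 59 + ? = 310, so (4,5) = 92.
Row 5 must total 310; the given cells sum to 212, so (5,4) = 98.
Using column 4: 47 + 35 + 59 + 98 + ? → (1,4) = 310 − 239 = 71.
Column 5 needs 310; the known cells sum to 281, so (1,5) = 29.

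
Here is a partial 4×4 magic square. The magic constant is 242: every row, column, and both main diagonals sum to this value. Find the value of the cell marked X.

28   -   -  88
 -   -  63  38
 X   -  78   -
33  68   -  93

Row 4 needs 242; the known cells sum to 194, so (4,3) = 48.
Column 3 must total 242; the given cells sum to 189, so (1,3) = 53.
Column 4: 88 + 38 + 93 + ? = 242, so (3,4) = 23.
Main diagonal must total 242; the given cells sum to 199, so (2,2) = 43.
Anti-diagonal must total 242; the given cells sum to 184, so (3,2) = 58.
The remaining cell in row 1 is (1,2) = 242 − 169 = 73.
From row 2, 242 − (43 + 63 + 38) gives (2,1) = 98.
The remaining cell in row 3 is (3,1) = 242 − 159 = 83.

83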